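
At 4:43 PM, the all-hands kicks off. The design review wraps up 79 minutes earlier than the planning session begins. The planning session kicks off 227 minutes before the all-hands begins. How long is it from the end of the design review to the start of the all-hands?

306 minutes

The planning session starts at 4:43 PM − 227 min = 12:56 PM.
The design review ends at 12:56 PM − 79 min = 11:37 AM.
From 11:37 AM to 4:43 PM is 306 minutes.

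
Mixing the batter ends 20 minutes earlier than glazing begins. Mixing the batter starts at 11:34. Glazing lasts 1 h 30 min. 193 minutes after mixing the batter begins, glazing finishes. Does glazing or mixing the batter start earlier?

mixing the batter

Glazing ends at 11:34 + 193 min = 14:47.
Glazing starts at 14:47 − 90 min = 13:17.
Glazing starts at 13:17 and mixing the batter starts at 11:34, so mixing the batter is first.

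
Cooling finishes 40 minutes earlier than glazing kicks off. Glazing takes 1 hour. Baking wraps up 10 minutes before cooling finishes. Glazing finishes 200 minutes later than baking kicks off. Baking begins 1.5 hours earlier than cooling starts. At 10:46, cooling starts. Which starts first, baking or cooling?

baking

Baking starts at 10:46 − 90 min = 09:16.
Baking starts at 09:16 and cooling starts at 10:46, so baking is first.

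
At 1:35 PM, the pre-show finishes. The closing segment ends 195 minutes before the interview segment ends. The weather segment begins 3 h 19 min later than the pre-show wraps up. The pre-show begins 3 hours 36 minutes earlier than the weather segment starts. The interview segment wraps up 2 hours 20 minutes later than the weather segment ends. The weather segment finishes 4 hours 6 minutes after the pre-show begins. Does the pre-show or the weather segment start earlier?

The weather segment starts at 1:35 PM + 199 min = 4:54 PM.
The pre-show starts at 4:54 PM − 216 min = 1:18 PM.
The pre-show starts at 1:18 PM and the weather segment starts at 4:54 PM, so the pre-show is first.

the pre-show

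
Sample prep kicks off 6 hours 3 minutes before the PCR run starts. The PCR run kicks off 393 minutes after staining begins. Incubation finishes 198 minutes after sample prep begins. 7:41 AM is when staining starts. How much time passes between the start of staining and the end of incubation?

3 hours 48 minutes

The PCR run starts at 7:41 AM + 393 min = 2:14 PM.
Sample prep starts at 2:14 PM − 363 min = 8:11 AM.
Incubation ends at 8:11 AM + 198 min = 11:29 AM.
From 7:41 AM to 11:29 AM is 3 hours 48 minutes.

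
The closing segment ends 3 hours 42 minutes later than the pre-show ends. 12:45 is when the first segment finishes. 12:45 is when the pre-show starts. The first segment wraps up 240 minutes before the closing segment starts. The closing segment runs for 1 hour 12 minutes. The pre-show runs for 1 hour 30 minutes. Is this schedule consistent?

Yes

The pre-show ends at 12:45 + 90 min = 14:15.
The closing segment ends at 14:15 + 222 min = 17:57.
The closing segment starts at 17:57 − 72 min = 16:45.
The first segment ends at 16:45 − 240 min = 12:45.
That matches the stated 12:45, so the schedule is consistent.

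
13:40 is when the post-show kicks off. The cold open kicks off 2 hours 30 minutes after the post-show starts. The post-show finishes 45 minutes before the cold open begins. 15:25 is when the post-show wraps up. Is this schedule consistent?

Yes

The cold open starts at 13:40 + 150 min = 16:10.
The post-show ends at 16:10 − 45 min = 15:25.
That matches the stated 15:25, so the schedule is consistent.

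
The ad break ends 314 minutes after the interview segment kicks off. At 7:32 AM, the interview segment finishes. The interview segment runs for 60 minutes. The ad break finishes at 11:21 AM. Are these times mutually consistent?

No

The interview segment starts at 7:32 AM − 60 min = 6:32 AM.
The ad break ends at 6:32 AM + 314 min = 11:46 AM.
But the ad break is also said to end at 11:21 AM — a 25-minute conflict.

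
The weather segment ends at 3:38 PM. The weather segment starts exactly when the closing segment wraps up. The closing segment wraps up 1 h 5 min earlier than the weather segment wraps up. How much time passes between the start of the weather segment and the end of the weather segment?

The closing segment ends at 3:38 PM − 65 min = 2:33 PM.
So the weather segment starts at 2:33 PM.
From 2:33 PM to 3:38 PM is 65 minutes.

65 minutes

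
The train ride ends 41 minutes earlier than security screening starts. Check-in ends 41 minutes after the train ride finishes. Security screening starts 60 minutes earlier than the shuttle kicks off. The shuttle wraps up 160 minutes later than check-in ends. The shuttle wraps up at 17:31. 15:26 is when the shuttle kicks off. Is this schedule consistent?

Security screening starts at 15:26 − 60 min = 14:26.
The train ride ends at 14:26 − 41 min = 13:45.
Check-in ends at 13:45 + 41 min = 14:26.
The shuttle ends at 14:26 + 160 min = 17:06.
But the shuttle is also said to end at 17:31 — a 25-minute conflict.

No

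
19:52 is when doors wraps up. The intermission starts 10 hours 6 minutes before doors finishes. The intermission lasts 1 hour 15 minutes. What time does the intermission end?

The intermission starts at 19:52 − 606 min = 09:46.
The intermission ends at 09:46 + 75 min = 11:01.

11:01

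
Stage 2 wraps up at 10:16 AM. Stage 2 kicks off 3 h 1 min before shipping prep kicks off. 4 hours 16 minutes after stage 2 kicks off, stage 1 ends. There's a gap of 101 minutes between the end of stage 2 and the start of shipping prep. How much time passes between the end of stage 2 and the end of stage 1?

2 h 56 min

Shipping prep starts at 10:16 AM + 101 min = 11:57 AM.
Stage 2 starts at 11:57 AM − 181 min = 8:56 AM.
Stage 1 ends at 8:56 AM + 256 min = 1:12 PM.
From 10:16 AM to 1:12 PM is 2 h 56 min.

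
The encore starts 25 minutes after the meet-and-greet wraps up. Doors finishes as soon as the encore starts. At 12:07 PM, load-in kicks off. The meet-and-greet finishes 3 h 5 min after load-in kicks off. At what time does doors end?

3:37 PM

The meet-and-greet ends at 12:07 PM + 185 min = 3:12 PM.
The encore starts at 3:12 PM + 25 min = 3:37 PM.
So doors ends at 3:37 PM.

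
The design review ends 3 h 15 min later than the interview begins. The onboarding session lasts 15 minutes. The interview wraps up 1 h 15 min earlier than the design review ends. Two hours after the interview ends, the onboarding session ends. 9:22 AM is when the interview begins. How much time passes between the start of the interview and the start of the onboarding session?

3 h 45 min

The design review ends at 9:22 AM + 195 min = 12:37 PM.
The interview ends at 12:37 PM − 75 min = 11:22 AM.
The onboarding session ends at 11:22 AM + 120 min = 1:22 PM.
The onboarding session starts at 1:22 PM − 15 min = 1:07 PM.
From 9:22 AM to 1:07 PM is 3 h 45 min.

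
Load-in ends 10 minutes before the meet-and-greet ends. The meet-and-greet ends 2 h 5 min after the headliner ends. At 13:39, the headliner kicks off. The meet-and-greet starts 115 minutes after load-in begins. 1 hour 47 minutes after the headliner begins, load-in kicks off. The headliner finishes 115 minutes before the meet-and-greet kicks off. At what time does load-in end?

17:21

Load-in starts at 13:39 + 107 min = 15:26.
The meet-and-greet starts at 15:26 + 115 min = 17:21.
The headliner ends at 17:21 − 115 min = 15:26.
The meet-and-greet ends at 15:26 + 125 min = 17:31.
Load-in ends at 17:31 − 10 min = 17:21.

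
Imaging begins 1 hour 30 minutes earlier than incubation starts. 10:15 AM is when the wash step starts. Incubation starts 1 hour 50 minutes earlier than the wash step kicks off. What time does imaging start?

6:55 AM

Incubation starts at 10:15 AM − 110 min = 8:25 AM.
Imaging starts at 8:25 AM − 90 min = 6:55 AM.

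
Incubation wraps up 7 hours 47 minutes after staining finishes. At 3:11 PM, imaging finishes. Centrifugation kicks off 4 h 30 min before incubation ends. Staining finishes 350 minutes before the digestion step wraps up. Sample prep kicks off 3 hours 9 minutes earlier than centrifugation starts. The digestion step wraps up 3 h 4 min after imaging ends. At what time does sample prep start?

The digestion step ends at 3:11 PM + 184 min = 6:15 PM.
Staining ends at 6:15 PM − 350 min = 12:25 PM.
Incubation ends at 12:25 PM + 467 min = 8:12 PM.
Centrifugation starts at 8:12 PM − 270 min = 3:42 PM.
Sample prep starts at 3:42 PM − 189 min = 12:33 PM.

12:33 PM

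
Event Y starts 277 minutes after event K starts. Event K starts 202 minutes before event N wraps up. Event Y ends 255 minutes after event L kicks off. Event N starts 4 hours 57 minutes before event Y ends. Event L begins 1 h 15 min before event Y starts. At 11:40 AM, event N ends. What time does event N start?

Event K starts at 11:40 AM − 202 min = 8:18 AM.
Event Y starts at 8:18 AM + 277 min = 12:55 PM.
Event L starts at 12:55 PM − 75 min = 11:40 AM.
Event Y ends at 11:40 AM + 255 min = 3:55 PM.
Event N starts at 3:55 PM − 297 min = 10:58 AM.

10:58 AM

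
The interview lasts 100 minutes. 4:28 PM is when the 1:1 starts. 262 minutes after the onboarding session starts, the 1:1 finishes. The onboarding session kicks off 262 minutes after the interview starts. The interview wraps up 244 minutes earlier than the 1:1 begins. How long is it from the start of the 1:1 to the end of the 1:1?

The interview ends at 4:28 PM − 244 min = 12:24 PM.
The interview starts at 12:24 PM − 100 min = 10:44 AM.
The onboarding session starts at 10:44 AM + 262 min = 3:06 PM.
The 1:1 ends at 3:06 PM + 262 min = 7:28 PM.
From 4:28 PM to 7:28 PM is 180 minutes.

180 minutes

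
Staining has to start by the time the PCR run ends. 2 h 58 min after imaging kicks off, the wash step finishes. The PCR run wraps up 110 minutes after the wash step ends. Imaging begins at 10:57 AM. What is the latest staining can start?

3:45 PM

The wash step ends at 10:57 AM + 178 min = 1:55 PM.
The PCR run ends at 1:55 PM + 110 min = 3:45 PM.
Staining is bounded by the PCR run, so the latest it can start is 3:45 PM.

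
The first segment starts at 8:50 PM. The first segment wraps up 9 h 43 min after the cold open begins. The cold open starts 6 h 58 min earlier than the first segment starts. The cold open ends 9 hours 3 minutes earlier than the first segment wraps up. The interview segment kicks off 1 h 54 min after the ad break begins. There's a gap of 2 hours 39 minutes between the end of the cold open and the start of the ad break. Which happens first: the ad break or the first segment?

the ad break

The cold open starts at 8:50 PM − 418 min = 1:52 PM.
The first segment ends at 1:52 PM + 583 min = 11:35 PM.
The cold open ends at 11:35 PM − 543 min = 2:32 PM.
The ad break starts at 2:32 PM + 159 min = 5:11 PM.
The ad break starts at 5:11 PM and the first segment starts at 8:50 PM, so the ad break is first.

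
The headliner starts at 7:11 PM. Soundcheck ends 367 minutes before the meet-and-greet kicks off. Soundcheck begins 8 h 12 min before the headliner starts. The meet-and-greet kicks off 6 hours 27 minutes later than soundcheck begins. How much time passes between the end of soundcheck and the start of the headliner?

Soundcheck starts at 7:11 PM − 492 min = 10:59 AM.
The meet-and-greet starts at 10:59 AM + 387 min = 5:26 PM.
Soundcheck ends at 5:26 PM − 367 min = 11:19 AM.
From 11:19 AM to 7:11 PM is 472 minutes.

472 minutes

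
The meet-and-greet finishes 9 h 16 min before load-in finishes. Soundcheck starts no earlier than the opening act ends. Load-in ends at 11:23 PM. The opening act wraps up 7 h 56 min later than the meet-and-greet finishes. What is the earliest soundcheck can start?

10:03 PM

The meet-and-greet ends at 11:23 PM − 556 min = 2:07 PM.
The opening act ends at 2:07 PM + 476 min = 10:03 PM.
Soundcheck is bounded by the opening act, so the earliest it can start is 10:03 PM.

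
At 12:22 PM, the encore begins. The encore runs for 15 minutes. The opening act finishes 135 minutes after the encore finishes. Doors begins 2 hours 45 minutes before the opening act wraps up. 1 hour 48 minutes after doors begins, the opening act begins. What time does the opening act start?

The encore ends at 12:22 PM + 15 min = 12:37 PM.
The opening act ends at 12:37 PM + 135 min = 2:52 PM.
Doors starts at 2:52 PM − 165 min = 12:07 PM.
The opening act starts at 12:07 PM + 108 min = 1:55 PM.

1:55 PM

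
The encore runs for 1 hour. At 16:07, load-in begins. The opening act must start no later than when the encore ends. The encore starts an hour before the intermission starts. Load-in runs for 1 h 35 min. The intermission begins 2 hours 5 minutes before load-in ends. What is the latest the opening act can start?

Load-in ends at 16:07 + 95 min = 17:42.
The intermission starts at 17:42 − 125 min = 15:37.
The encore starts at 15:37 − 60 min = 14:37.
The encore ends at 14:37 + 60 min = 15:37.
The opening act is bounded by the encore, so the latest it can start is 15:37.

15:37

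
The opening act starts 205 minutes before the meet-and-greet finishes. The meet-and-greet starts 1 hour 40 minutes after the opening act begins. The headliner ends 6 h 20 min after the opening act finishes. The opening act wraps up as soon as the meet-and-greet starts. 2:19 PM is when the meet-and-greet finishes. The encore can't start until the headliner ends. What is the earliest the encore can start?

The opening act starts at 2:19 PM − 205 min = 10:54 AM.
The meet-and-greet starts at 10:54 AM + 100 min = 12:34 PM.
So the opening act ends at 12:34 PM.
The headliner ends at 12:34 PM + 380 min = 6:54 PM.
The encore is bounded by the headliner, so the earliest it can start is 6:54 PM.

6:54 PM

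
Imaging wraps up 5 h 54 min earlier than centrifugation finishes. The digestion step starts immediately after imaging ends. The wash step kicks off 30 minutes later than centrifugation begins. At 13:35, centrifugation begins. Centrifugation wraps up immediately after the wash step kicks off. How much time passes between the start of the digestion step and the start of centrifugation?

5 hours 24 minutes

The wash step starts at 13:35 + 30 min = 14:05.
So centrifugation ends at 14:05.
Imaging ends at 14:05 − 354 min = 08:11.
So the digestion step starts at 08:11.
From 08:11 to 13:35 is 5 hours 24 minutes.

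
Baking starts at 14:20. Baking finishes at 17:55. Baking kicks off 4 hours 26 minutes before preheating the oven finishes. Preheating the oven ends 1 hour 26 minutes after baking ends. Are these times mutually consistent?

Preheating the oven ends at 17:55 + 86 min = 19:21.
Baking starts at 19:21 − 266 min = 14:55.
But baking is also said to start at 14:20 — a 35-minute conflict.

No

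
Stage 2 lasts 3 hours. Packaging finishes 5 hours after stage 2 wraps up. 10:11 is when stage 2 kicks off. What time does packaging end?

18:11

Stage 2 ends at 10:11 + 180 min = 13:11.
Packaging ends at 13:11 + 300 min = 18:11.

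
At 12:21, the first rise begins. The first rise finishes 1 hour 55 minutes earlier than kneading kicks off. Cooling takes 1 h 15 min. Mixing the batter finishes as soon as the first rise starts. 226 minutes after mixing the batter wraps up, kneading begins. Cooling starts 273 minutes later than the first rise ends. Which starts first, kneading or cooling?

kneading

Mixing the batter ends at 12:21.
Kneading starts at 12:21 + 226 min = 16:07.
The first rise ends at 16:07 − 115 min = 14:12.
Cooling starts at 14:12 + 273 min = 18:45.
Kneading starts at 16:07 and cooling starts at 18:45, so kneading is first.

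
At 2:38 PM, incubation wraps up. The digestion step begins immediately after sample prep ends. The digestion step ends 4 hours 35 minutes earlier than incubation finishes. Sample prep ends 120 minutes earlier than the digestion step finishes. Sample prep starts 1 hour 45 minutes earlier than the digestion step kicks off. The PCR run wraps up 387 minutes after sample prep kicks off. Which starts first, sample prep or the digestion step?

The digestion step ends at 2:38 PM − 275 min = 10:03 AM.
Sample prep ends at 10:03 AM − 120 min = 8:03 AM.
So the digestion step starts at 8:03 AM.
Sample prep starts at 8:03 AM − 105 min = 6:18 AM.
Sample prep starts at 6:18 AM and the digestion step starts at 8:03 AM, so sample prep is first.

sample prep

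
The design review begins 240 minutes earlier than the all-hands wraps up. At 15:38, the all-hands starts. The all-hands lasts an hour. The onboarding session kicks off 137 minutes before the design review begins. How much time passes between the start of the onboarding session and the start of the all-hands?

The all-hands ends at 15:38 + 60 min = 16:38.
The design review starts at 16:38 − 240 min = 12:38.
The onboarding session starts at 12:38 − 137 min = 10:21.
From 10:21 to 15:38 is 317 minutes.

317 minutes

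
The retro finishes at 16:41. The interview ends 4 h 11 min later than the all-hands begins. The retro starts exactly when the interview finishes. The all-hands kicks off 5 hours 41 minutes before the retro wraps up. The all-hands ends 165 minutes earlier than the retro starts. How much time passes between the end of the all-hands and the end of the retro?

The all-hands starts at 16:41 − 341 min = 11:00.
The interview ends at 11:00 + 251 min = 15:11.
So the retro starts at 15:11.
The all-hands ends at 15:11 − 165 min = 12:26.
From 12:26 to 16:41 is 4 hours 15 minutes.

4 hours 15 minutes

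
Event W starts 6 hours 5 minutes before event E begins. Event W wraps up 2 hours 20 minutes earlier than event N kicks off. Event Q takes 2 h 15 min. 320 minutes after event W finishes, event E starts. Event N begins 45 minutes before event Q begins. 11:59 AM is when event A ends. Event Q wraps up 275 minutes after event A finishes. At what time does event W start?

Event Q ends at 11:59 AM + 275 min = 4:34 PM.
Event Q starts at 4:34 PM − 135 min = 2:19 PM.
Event N starts at 2:19 PM − 45 min = 1:34 PM.
Event W ends at 1:34 PM − 140 min = 11:14 AM.
Event E starts at 11:14 AM + 320 min = 4:34 PM.
Event W starts at 4:34 PM − 365 min = 10:29 AM.

10:29 AM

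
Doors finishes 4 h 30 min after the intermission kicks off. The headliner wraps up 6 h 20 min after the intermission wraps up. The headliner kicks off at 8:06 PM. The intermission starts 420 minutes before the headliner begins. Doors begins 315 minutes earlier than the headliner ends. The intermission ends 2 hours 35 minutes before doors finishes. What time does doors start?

4:06 PM

The intermission starts at 8:06 PM − 420 min = 1:06 PM.
Doors ends at 1:06 PM + 270 min = 5:36 PM.
The intermission ends at 5:36 PM − 155 min = 3:01 PM.
The headliner ends at 3:01 PM + 380 min = 9:21 PM.
Doors starts at 9:21 PM − 315 min = 4:06 PM.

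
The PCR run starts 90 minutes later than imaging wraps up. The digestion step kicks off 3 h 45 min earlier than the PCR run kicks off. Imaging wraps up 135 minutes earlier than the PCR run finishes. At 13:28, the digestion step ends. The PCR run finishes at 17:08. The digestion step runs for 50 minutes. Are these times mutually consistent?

Imaging ends at 17:08 − 135 min = 14:53.
The PCR run starts at 14:53 + 90 min = 16:23.
The digestion step starts at 16:23 − 225 min = 12:38.
The digestion step ends at 12:38 + 50 min = 13:28.
That matches the stated 13:28, so the schedule is consistent.

Yes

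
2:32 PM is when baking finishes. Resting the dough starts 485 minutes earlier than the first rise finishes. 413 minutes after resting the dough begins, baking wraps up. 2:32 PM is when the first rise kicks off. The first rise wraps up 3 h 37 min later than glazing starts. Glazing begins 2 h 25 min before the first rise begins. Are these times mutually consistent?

Glazing starts at 2:32 PM − 145 min = 12:07 PM.
The first rise ends at 12:07 PM + 217 min = 3:44 PM.
Resting the dough starts at 3:44 PM − 485 min = 7:39 AM.
Baking ends at 7:39 AM + 413 min = 2:32 PM.
That matches the stated 2:32 PM, so the schedule is consistent.

Yes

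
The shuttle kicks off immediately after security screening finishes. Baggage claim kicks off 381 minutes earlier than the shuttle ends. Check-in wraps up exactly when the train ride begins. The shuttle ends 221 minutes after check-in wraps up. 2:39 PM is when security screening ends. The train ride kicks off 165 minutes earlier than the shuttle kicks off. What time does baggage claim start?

The shuttle starts at 2:39 PM.
The train ride starts at 2:39 PM − 165 min = 11:54 AM.
So check-in ends at 11:54 AM.
The shuttle ends at 11:54 AM + 221 min = 3:35 PM.
Baggage claim starts at 3:35 PM − 381 min = 9:14 AM.

9:14 AM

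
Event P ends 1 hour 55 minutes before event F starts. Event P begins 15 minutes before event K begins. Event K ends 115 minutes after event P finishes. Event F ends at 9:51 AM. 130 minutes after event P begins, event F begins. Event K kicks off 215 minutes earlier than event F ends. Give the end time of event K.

8:11 AM

Event K starts at 9:51 AM − 215 min = 6:16 AM.
Event P starts at 6:16 AM − 15 min = 6:01 AM.
Event F starts at 6:01 AM + 130 min = 8:11 AM.
Event P ends at 8:11 AM − 115 min = 6:16 AM.
Event K ends at 6:16 AM + 115 min = 8:11 AM.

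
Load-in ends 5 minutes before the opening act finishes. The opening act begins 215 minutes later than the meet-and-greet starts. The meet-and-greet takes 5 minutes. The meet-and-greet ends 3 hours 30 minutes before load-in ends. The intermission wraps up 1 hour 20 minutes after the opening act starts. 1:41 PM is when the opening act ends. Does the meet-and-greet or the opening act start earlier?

Load-in ends at 1:41 PM − 5 min = 1:36 PM.
The meet-and-greet ends at 1:36 PM − 210 min = 10:06 AM.
The meet-and-greet starts at 10:06 AM − 5 min = 10:01 AM.
The opening act starts at 10:01 AM + 215 min = 1:36 PM.
The meet-and-greet starts at 10:01 AM and the opening act starts at 1:36 PM, so the meet-and-greet is first.

the meet-and-greet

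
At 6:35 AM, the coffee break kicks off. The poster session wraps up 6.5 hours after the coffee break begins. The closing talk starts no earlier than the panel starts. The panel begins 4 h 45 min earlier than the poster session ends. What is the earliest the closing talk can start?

The poster session ends at 6:35 AM + 390 min = 1:05 PM.
The panel starts at 1:05 PM − 285 min = 8:20 AM.
The closing talk is bounded by the panel, so the earliest it can start is 8:20 AM.

8:20 AM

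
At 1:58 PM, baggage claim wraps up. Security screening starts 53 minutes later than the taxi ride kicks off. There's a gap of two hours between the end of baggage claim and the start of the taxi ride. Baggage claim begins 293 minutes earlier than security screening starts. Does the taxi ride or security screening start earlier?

the taxi ride

The taxi ride starts at 1:58 PM + 120 min = 3:58 PM.
Security screening starts at 3:58 PM + 53 min = 4:51 PM.
The taxi ride starts at 3:58 PM and security screening starts at 4:51 PM, so the taxi ride is first.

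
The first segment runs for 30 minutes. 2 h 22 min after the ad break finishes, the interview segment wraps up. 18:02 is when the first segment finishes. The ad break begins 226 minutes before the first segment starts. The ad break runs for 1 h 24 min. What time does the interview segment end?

17:32

The first segment starts at 18:02 − 30 min = 17:32.
The ad break starts at 17:32 − 226 min = 13:46.
The ad break ends at 13:46 + 84 min = 15:10.
The interview segment ends at 15:10 + 142 min = 17:32.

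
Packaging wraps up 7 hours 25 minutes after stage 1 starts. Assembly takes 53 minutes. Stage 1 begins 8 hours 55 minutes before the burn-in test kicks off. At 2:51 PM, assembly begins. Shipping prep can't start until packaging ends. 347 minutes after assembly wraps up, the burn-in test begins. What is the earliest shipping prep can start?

Assembly ends at 2:51 PM + 53 min = 3:44 PM.
The burn-in test starts at 3:44 PM + 347 min = 9:31 PM.
Stage 1 starts at 9:31 PM − 535 min = 12:36 PM.
Packaging ends at 12:36 PM + 445 min = 8:01 PM.
Shipping prep is bounded by packaging, so the earliest it can start is 8:01 PM.

8:01 PM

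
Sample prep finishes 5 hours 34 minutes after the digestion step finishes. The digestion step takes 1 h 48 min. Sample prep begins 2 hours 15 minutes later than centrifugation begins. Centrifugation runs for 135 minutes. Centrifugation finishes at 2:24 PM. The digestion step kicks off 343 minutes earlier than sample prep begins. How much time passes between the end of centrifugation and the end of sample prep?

1 hour 39 minutes

Centrifugation starts at 2:24 PM − 135 min = 12:09 PM.
Sample prep starts at 12:09 PM + 135 min = 2:24 PM.
The digestion step starts at 2:24 PM − 343 min = 8:41 AM.
The digestion step ends at 8:41 AM + 108 min = 10:29 AM.
Sample prep ends at 10:29 AM + 334 min = 4:03 PM.
From 2:24 PM to 4:03 PM is 1 hour 39 minutes.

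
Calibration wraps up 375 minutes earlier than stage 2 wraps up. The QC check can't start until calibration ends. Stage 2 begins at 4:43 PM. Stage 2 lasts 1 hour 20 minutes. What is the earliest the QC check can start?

11:48 AM

Stage 2 ends at 4:43 PM + 80 min = 6:03 PM.
Calibration ends at 6:03 PM − 375 min = 11:48 AM.
The QC check is bounded by calibration, so the earliest it can start is 11:48 AM.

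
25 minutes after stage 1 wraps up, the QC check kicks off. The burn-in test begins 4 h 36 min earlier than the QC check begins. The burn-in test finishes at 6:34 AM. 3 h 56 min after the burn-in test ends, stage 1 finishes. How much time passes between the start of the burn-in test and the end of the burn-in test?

15 minutes

Stage 1 ends at 6:34 AM + 236 min = 10:30 AM.
The QC check starts at 10:30 AM + 25 min = 10:55 AM.
The burn-in test starts at 10:55 AM − 276 min = 6:19 AM.
From 6:19 AM to 6:34 AM is 15 minutes.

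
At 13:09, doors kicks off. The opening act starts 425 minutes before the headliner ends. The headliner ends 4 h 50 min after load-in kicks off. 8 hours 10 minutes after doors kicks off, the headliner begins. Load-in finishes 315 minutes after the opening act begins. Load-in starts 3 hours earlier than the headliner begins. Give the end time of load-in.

The headliner starts at 13:09 + 490 min = 21:19.
Load-in starts at 21:19 − 180 min = 18:19.
The headliner ends at 18:19 + 290 min = 23:09.
The opening act starts at 23:09 − 425 min = 16:04.
Load-in ends at 16:04 + 315 min = 21:19.

21:19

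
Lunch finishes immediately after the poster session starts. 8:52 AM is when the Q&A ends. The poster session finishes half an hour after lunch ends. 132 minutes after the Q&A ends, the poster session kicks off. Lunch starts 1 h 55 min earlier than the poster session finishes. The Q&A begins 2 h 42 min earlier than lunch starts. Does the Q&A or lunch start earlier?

the Q&A

The poster session starts at 8:52 AM + 132 min = 11:04 AM.
So lunch ends at 11:04 AM.
The poster session ends at 11:04 AM + 30 min = 11:34 AM.
Lunch starts at 11:34 AM − 115 min = 9:39 AM.
The Q&A starts at 9:39 AM − 162 min = 6:57 AM.
The Q&A starts at 6:57 AM and lunch starts at 9:39 AM, so the Q&A is first.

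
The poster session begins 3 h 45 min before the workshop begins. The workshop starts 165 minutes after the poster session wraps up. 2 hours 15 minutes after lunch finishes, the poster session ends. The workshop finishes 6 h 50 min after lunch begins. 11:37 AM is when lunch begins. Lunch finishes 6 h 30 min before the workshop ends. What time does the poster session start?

1:12 PM

The workshop ends at 11:37 AM + 410 min = 6:27 PM.
Lunch ends at 6:27 PM − 390 min = 11:57 AM.
The poster session ends at 11:57 AM + 135 min = 2:12 PM.
The workshop starts at 2:12 PM + 165 min = 4:57 PM.
The poster session starts at 4:57 PM − 225 min = 1:12 PM.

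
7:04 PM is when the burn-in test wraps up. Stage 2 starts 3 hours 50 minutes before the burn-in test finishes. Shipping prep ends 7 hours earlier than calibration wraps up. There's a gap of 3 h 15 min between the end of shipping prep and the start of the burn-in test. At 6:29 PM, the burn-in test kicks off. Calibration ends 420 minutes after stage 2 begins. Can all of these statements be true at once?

Stage 2 starts at 7:04 PM − 230 min = 3:14 PM.
Calibration ends at 3:14 PM + 420 min = 10:14 PM.
Shipping prep ends at 10:14 PM − 420 min = 3:14 PM.
The burn-in test starts at 3:14 PM + 195 min = 6:29 PM.
That matches the stated 6:29 PM, so the schedule is consistent.

Yes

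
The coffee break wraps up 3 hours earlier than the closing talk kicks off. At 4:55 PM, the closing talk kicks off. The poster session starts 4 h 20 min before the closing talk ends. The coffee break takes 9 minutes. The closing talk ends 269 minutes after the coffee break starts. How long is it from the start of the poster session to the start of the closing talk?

The coffee break ends at 4:55 PM − 180 min = 1:55 PM.
The coffee break starts at 1:55 PM − 9 min = 1:46 PM.
The closing talk ends at 1:46 PM + 269 min = 6:15 PM.
The poster session starts at 6:15 PM − 260 min = 1:55 PM.
From 1:55 PM to 4:55 PM is 180 minutes.

180 minutes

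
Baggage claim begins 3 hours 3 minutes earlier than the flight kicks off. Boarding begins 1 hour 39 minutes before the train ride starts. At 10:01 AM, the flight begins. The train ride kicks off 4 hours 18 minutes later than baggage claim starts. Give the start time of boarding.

9:37 AM

Baggage claim starts at 10:01 AM − 183 min = 6:58 AM.
The train ride starts at 6:58 AM + 258 min = 11:16 AM.
Boarding starts at 11:16 AM − 99 min = 9:37 AM.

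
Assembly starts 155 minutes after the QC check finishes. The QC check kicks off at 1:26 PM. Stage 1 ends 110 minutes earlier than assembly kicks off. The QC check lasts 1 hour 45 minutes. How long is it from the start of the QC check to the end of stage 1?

2 hours 30 minutes

The QC check ends at 1:26 PM + 105 min = 3:11 PM.
Assembly starts at 3:11 PM + 155 min = 5:46 PM.
Stage 1 ends at 5:46 PM − 110 min = 3:56 PM.
From 1:26 PM to 3:56 PM is 2 hours 30 minutes.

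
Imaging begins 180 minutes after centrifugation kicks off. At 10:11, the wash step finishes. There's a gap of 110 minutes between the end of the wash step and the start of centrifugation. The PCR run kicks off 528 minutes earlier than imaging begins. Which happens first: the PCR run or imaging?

Centrifugation starts at 10:11 + 110 min = 12:01.
Imaging starts at 12:01 + 180 min = 15:01.
The PCR run starts at 15:01 − 528 min = 06:13.
The PCR run starts at 06:13 and imaging starts at 15:01, so the PCR run is first.

the PCR run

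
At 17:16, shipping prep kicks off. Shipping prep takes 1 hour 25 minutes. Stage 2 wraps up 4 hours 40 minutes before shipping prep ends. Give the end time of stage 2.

Shipping prep ends at 17:16 + 85 min = 18:41.
Stage 2 ends at 18:41 − 280 min = 14:01.

14:01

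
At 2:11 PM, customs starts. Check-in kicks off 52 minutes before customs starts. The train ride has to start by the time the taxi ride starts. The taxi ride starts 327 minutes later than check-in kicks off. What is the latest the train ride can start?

Check-in starts at 2:11 PM − 52 min = 1:19 PM.
The taxi ride starts at 1:19 PM + 327 min = 6:46 PM.
The train ride is bounded by the taxi ride, so the latest it can start is 6:46 PM.

6:46 PM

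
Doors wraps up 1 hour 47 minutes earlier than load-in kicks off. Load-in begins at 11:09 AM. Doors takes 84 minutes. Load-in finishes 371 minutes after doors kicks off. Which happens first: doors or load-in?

Doors ends at 11:09 AM − 107 min = 9:22 AM.
Doors starts at 9:22 AM − 84 min = 7:58 AM.
Doors starts at 7:58 AM and load-in starts at 11:09 AM, so doors is first.

doors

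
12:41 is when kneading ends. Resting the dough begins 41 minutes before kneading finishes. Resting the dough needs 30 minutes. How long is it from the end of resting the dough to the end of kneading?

Resting the dough starts at 12:41 − 41 min = 12:00.
Resting the dough ends at 12:00 + 30 min = 12:30.
From 12:30 to 12:41 is 11 minutes.

11 minutes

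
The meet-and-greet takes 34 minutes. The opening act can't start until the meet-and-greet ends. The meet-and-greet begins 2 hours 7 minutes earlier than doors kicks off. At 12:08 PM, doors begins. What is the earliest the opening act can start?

10:35 AM

The meet-and-greet starts at 12:08 PM − 127 min = 10:01 AM.
The meet-and-greet ends at 10:01 AM + 34 min = 10:35 AM.
The opening act is bounded by the meet-and-greet, so the earliest it can start is 10:35 AM.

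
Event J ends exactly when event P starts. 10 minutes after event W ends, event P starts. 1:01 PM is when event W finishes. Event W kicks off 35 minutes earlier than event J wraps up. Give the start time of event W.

Event P starts at 1:01 PM + 10 min = 1:11 PM.
So event J ends at 1:11 PM.
Event W starts at 1:11 PM − 35 min = 12:36 PM.

12:36 PM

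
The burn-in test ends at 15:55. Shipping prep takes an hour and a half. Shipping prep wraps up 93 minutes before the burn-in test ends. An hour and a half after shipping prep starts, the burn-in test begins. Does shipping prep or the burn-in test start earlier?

shipping prep

Shipping prep ends at 15:55 − 93 min = 14:22.
Shipping prep starts at 14:22 − 90 min = 12:52.
The burn-in test starts at 12:52 + 90 min = 14:22.
Shipping prep starts at 12:52 and the burn-in test starts at 14:22, so shipping prep is first.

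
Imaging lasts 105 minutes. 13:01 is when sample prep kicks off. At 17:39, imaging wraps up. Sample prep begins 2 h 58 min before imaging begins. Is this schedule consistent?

Imaging starts at 17:39 − 105 min = 15:54.
Sample prep starts at 15:54 − 178 min = 12:56.
But sample prep is also said to start at 13:01 — a 5-minute conflict.

No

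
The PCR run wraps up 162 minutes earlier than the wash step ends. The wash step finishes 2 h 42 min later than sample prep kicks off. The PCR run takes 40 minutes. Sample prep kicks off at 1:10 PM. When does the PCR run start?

12:30 PM

The wash step ends at 1:10 PM + 162 min = 3:52 PM.
The PCR run ends at 3:52 PM − 162 min = 1:10 PM.
The PCR run starts at 1:10 PM − 40 min = 12:30 PM.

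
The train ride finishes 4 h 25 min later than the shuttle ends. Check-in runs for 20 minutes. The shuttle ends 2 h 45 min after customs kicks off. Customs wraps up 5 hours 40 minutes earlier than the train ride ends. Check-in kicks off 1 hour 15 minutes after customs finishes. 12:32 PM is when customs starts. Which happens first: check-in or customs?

The shuttle ends at 12:32 PM + 165 min = 3:17 PM.
The train ride ends at 3:17 PM + 265 min = 7:42 PM.
Customs ends at 7:42 PM − 340 min = 2:02 PM.
Check-in starts at 2:02 PM + 75 min = 3:17 PM.
Check-in starts at 3:17 PM and customs starts at 12:32 PM, so customs is first.

customs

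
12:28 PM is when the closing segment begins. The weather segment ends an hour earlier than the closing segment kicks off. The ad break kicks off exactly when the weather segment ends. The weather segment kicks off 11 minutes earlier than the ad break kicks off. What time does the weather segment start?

The weather segment ends at 12:28 PM − 60 min = 11:28 AM.
So the ad break starts at 11:28 AM.
The weather segment starts at 11:28 AM − 11 min = 11:17 AM.

11:17 AM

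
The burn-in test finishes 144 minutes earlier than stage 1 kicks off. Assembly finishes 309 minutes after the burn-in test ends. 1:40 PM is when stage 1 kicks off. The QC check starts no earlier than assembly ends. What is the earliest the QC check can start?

4:25 PM

The burn-in test ends at 1:40 PM − 144 min = 11:16 AM.
Assembly ends at 11:16 AM + 309 min = 4:25 PM.
The QC check is bounded by assembly, so the earliest it can start is 4:25 PM.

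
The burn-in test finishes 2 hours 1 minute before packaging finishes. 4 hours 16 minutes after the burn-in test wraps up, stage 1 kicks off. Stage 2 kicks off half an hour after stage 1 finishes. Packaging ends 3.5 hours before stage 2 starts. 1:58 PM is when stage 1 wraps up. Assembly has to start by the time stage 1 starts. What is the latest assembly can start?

1:13 PM

Stage 2 starts at 1:58 PM + 30 min = 2:28 PM.
Packaging ends at 2:28 PM − 210 min = 10:58 AM.
The burn-in test ends at 10:58 AM − 121 min = 8:57 AM.
Stage 1 starts at 8:57 AM + 256 min = 1:13 PM.
Assembly is bounded by stage 1, so the latest it can start is 1:13 PM.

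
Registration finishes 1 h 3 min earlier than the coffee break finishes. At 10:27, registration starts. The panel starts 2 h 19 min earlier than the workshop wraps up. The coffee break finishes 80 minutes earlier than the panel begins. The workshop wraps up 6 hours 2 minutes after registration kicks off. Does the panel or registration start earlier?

registration

The workshop ends at 10:27 + 362 min = 16:29.
The panel starts at 16:29 − 139 min = 14:10.
The panel starts at 14:10 and registration starts at 10:27, so registration is first.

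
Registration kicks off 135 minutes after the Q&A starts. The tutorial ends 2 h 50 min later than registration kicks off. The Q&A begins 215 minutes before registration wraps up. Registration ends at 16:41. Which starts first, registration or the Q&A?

the Q&A

The Q&A starts at 16:41 − 215 min = 13:06.
Registration starts at 13:06 + 135 min = 15:21.
Registration starts at 15:21 and the Q&A starts at 13:06, so the Q&A is first.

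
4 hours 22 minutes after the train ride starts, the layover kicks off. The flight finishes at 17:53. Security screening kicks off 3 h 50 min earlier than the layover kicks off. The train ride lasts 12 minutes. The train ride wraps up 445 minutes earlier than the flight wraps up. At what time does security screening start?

The train ride ends at 17:53 − 445 min = 10:28.
The train ride starts at 10:28 − 12 min = 10:16.
The layover starts at 10:16 + 262 min = 14:38.
Security screening starts at 14:38 − 230 min = 10:48.

10:48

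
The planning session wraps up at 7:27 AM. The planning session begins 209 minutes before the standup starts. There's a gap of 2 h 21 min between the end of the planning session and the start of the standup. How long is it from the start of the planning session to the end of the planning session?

The standup starts at 7:27 AM + 141 min = 9:48 AM.
The planning session starts at 9:48 AM − 209 min = 6:19 AM.
From 6:19 AM to 7:27 AM is 68 minutes.

68 minutes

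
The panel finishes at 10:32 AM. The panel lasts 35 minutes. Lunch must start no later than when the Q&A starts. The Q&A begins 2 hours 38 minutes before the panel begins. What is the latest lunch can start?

7:19 AM

The panel starts at 10:32 AM − 35 min = 9:57 AM.
The Q&A starts at 9:57 AM − 158 min = 7:19 AM.
Lunch is bounded by the Q&A, so the latest it can start is 7:19 AM.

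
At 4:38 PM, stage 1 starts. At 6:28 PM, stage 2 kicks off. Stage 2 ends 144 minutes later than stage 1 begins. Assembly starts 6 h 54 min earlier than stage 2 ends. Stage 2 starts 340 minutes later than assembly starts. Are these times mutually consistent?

Stage 2 ends at 4:38 PM + 144 min = 7:02 PM.
Assembly starts at 7:02 PM − 414 min = 12:08 PM.
Stage 2 starts at 12:08 PM + 340 min = 5:48 PM.
But stage 2 is also said to start at 6:28 PM — a 40-minute conflict.

No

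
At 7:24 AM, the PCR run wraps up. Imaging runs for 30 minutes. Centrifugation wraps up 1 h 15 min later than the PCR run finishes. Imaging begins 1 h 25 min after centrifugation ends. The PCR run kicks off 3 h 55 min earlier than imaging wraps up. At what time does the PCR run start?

Centrifugation ends at 7:24 AM + 75 min = 8:39 AM.
Imaging starts at 8:39 AM + 85 min = 10:04 AM.
Imaging ends at 10:04 AM + 30 min = 10:34 AM.
The PCR run starts at 10:34 AM − 235 min = 6:39 AM.

6:39 AM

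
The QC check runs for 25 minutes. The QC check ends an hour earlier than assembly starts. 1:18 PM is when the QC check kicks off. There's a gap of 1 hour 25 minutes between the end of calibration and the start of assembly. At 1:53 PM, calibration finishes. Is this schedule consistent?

Assembly starts at 1:53 PM + 85 min = 3:18 PM.
The QC check ends at 3:18 PM − 60 min = 2:18 PM.
The QC check starts at 2:18 PM − 25 min = 1:53 PM.
But the QC check is also said to start at 1:18 PM — a 35-minute conflict.

No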